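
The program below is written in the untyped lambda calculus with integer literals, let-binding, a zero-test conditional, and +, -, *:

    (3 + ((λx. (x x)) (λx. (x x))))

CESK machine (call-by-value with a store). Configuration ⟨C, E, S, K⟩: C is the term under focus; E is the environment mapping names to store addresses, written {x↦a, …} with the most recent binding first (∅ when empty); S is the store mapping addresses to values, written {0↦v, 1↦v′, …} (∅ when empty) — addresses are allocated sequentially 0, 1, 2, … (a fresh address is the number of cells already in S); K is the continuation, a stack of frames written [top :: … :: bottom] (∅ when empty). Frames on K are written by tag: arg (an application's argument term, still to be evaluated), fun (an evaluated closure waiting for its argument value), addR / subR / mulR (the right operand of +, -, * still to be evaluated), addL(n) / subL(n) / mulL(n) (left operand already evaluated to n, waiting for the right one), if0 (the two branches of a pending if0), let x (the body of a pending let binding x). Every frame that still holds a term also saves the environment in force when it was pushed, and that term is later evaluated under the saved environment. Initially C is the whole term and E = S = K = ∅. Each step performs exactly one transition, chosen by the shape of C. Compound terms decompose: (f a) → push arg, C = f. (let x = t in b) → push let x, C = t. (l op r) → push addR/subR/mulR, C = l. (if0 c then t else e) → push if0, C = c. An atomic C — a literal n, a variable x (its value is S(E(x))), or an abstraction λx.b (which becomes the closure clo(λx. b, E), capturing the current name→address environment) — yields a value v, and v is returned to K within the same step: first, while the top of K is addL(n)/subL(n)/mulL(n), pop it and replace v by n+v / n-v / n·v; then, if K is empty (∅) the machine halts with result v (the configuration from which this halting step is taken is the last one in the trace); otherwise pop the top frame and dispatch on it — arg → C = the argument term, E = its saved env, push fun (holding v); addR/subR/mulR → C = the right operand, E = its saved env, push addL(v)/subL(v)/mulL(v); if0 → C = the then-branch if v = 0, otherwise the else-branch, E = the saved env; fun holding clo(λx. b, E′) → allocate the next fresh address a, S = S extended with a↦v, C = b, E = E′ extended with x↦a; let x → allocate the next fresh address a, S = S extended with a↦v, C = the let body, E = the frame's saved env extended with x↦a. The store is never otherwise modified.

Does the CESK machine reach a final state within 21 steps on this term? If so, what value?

Answer: DIVERGES (no final state within 21 steps)

Machine steps:
t=0: ⟨C=(3 + ((λx. (x x)) (λx. (x x)))); E=∅; S=∅; K=∅⟩
t=1: ⟨C=3; E=∅; S=∅; K=[addR]⟩
t=2: ⟨C=((λx. (x x)) (λx. (x x))); E=∅; S=∅; K=[addL(3)]⟩
t=3: ⟨C=(λx. (x x)); E=∅; S=∅; K=[arg :: addL(3)]⟩
t=4: ⟨C=(λx. (x x)); E=∅; S=∅; K=[fun :: addL(3)]⟩
t=5: ⟨C=(x x); E={x↦0}; S={0↦clo(λx. (x x), ∅)}; K=[addL(3)]⟩
t=6: ⟨C=x; E={x↦0}; S={0↦clo(λx. (x x), ∅)}; K=[arg :: addL(3)]⟩
t=7: ⟨C=x; E={x↦0}; S={0↦clo(λx. (x x), ∅)}; K=[fun :: addL(3)]⟩
t=8: ⟨C=(x x); E={x↦1}; S={0↦clo(λx. (x x), ∅), 1↦clo(λx. (x x), ∅)}; K=[addL(3)]⟩
t=9: ⟨C=x; E={x↦1}; S={0↦clo(λx. (x x), ∅), 1↦clo(λx. (x x), ∅)}; K=[arg :: addL(3)]⟩
t=10: ⟨C=x; E={x↦1}; S={0↦clo(λx. (x x), ∅), 1↦clo(λx. (x x), ∅)}; K=[fun :: addL(3)]⟩
t=11: ⟨C=(x x); E={x↦2}; S={0↦clo(λx. (x x), ∅), 1↦clo(λx. (x x), ∅), 2↦clo(λx. (x x), ∅)}; K=[addL(3)]⟩
t=12: ⟨C=x; E={x↦2}; S={0↦clo(λx. (x x), ∅), 1↦clo(λx. (x x), ∅), 2↦clo(λx. (x x), ∅)}; K=[arg :: addL(3)]⟩
t=13: ⟨C=x; E={x↦2}; S={0↦clo(λx. (x x), ∅), 1↦clo(λx. (x x), ∅), 2↦clo(λx. (x x), ∅)}; K=[fun :: addL(3)]⟩
t=14: ⟨C=(x x); E={x↦3}; S={0↦clo(λx. (x x), ∅), 1↦clo(λx. (x x), ∅), 2↦clo(λx. (x x), ∅), 3↦clo(λx. (x x), ∅)}; K=[addL(3)]⟩
t=15: ⟨C=x; E={x↦3}; S={0↦clo(λx. (x x), ∅), 1↦clo(λx. (x x), ∅), 2↦clo(λx. (x x), ∅), 3↦clo(λx. (x x), ∅)}; K=[arg :: addL(3)]⟩
t=16: ⟨C=x; E={x↦3}; S={0↦clo(λx. (x x), ∅), 1↦clo(λx. (x x), ∅), 2↦clo(λx. (x x), ∅), 3↦clo(λx. (x x), ∅)}; K=[fun :: addL(3)]⟩
t=17: ⟨C=(x x); E={x↦4}; S={0↦clo(λx. (x x), ∅), 1↦clo(λx. (x x), ∅), 2↦clo(λx. (x x), ∅), 3↦clo(λx. (x x), ∅), 4↦clo(λx. (x x), ∅)}; K=[addL(3)]⟩
t=18: ⟨C=x; E={x↦4}; S={0↦clo(λx. (x x), ∅), 1↦clo(λx. (x x), ∅), 2↦clo(λx. (x x), ∅), 3↦clo(λx. (x x), ∅), 4↦clo(λx. (x x), ∅)}; K=[arg :: addL(3)]⟩
t=19: ⟨C=x; E={x↦4}; S={0↦clo(λx. (x x), ∅), 1↦clo(λx. (x x), ∅), 2↦clo(λx. (x x), ∅), 3↦clo(λx. (x x), ∅), 4↦clo(λx. (x x), ∅)}; K=[fun :: addL(3)]⟩
t=20: ⟨C=(x x); E={x↦5}; S={0↦clo(λx. (x x), ∅), 1↦clo(λx. (x x), ∅), 2↦clo(λx. (x x), ∅), 3↦clo(λx. (x x), ∅), 4↦clo(λx. (x x), ∅), 5↦clo(λx. (x x), ∅)}; K=[addL(3)]⟩
t=21: ⟨C=x; E={x↦5}; S={0↦clo(λx. (x x), ∅), 1↦clo(λx. (x x), ∅), 2↦clo(λx. (x x), ∅), 3↦clo(λx. (x x), ∅), 4↦clo(λx. (x x), ∅), 5↦clo(λx. (x x), ∅)}; K=[arg :: addL(3)]⟩
→ 21 transitions taken and the configuration is still not final: no result within 21 steps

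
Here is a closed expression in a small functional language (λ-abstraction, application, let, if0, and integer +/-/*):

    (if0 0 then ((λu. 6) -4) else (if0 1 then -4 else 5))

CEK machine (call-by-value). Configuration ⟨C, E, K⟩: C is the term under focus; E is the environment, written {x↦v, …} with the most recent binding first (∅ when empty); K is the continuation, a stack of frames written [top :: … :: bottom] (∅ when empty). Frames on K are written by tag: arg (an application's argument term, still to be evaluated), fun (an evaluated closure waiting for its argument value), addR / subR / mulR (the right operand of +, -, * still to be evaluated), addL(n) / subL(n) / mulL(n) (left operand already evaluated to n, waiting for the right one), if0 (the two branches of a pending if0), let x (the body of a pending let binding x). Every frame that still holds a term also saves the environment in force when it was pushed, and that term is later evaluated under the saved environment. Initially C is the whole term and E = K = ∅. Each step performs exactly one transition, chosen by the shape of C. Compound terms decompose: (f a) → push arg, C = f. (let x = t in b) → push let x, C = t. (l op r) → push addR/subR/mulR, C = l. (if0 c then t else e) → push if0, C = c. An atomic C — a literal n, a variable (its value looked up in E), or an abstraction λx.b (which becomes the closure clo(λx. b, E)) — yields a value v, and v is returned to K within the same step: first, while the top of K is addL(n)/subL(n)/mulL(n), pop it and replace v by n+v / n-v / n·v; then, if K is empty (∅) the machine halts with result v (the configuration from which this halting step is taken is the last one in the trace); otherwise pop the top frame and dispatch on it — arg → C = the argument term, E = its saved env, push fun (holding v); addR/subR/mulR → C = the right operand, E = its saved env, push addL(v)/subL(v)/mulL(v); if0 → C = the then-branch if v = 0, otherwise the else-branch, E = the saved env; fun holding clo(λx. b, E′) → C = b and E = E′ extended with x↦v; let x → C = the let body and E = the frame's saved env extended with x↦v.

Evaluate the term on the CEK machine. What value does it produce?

Answer: 6

Machine steps:
t=0: ⟨C=(if0 0 then ((λu. 6) -4) else (if0 1 then -4 else 5)); E=∅; K=∅⟩
t=1: ⟨C=0; E=∅; K=[if0]⟩
t=2: ⟨C=((λu. 6) -4); E=∅; K=∅⟩
t=3: ⟨C=(λu. 6); E=∅; K=[arg]⟩
t=4: ⟨C=-4; E=∅; K=[fun]⟩
t=5: ⟨C=6; E={u↦-4}; K=∅⟩
→ final value 6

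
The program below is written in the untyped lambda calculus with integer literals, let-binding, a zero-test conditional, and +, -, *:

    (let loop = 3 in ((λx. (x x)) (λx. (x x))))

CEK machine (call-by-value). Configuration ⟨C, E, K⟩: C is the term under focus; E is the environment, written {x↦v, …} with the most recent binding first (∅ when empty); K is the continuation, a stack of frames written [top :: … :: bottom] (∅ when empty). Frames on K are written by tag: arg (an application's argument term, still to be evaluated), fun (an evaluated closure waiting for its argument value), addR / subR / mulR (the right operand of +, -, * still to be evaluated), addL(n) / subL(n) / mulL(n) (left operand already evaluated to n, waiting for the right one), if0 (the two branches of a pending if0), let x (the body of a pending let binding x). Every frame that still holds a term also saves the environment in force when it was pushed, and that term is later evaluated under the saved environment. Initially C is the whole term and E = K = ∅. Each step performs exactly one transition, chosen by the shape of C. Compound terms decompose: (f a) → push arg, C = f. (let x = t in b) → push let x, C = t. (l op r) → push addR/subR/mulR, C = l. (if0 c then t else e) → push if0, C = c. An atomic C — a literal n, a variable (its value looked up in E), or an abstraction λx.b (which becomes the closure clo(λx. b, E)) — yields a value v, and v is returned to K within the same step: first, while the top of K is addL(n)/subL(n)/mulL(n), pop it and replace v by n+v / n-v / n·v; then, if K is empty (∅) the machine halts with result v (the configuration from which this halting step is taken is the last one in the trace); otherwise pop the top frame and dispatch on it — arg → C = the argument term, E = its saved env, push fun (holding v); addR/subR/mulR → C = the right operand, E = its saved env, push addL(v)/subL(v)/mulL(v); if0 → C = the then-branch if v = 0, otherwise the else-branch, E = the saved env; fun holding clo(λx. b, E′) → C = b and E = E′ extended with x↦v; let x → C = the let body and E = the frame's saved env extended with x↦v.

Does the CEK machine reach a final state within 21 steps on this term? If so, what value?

Answer: DIVERGES (no final state within 21 steps)

Machine steps:
t=0: <C=(let loop = 3 in ((λx. (x x)) (λx. (x x)))), E=∅, K=∅>
t=1: <C=3, E=∅, K=[let loop]>
t=2: <C=((λx. (x x)) (λx. (x x))), E={loop↦3}, K=∅>
t=3: <C=(λx. (x x)), E={loop↦3}, K=[arg]>
t=4: <C=(λx. (x x)), E={loop↦3}, K=[fun]>
t=5: <C=(x x), E={x↦clo(λx. (x x), {loop↦3}), loop↦3}, K=∅>
t=6: <C=x, E={x↦clo(λx. (x x), {loop↦3}), loop↦3}, K=[arg]>
t=7: <C=x, E={x↦clo(λx. (x x), {loop↦3}), loop↦3}, K=[fun]>
… configuration repeats with period 3 (steps 5–7 recur indefinitely) …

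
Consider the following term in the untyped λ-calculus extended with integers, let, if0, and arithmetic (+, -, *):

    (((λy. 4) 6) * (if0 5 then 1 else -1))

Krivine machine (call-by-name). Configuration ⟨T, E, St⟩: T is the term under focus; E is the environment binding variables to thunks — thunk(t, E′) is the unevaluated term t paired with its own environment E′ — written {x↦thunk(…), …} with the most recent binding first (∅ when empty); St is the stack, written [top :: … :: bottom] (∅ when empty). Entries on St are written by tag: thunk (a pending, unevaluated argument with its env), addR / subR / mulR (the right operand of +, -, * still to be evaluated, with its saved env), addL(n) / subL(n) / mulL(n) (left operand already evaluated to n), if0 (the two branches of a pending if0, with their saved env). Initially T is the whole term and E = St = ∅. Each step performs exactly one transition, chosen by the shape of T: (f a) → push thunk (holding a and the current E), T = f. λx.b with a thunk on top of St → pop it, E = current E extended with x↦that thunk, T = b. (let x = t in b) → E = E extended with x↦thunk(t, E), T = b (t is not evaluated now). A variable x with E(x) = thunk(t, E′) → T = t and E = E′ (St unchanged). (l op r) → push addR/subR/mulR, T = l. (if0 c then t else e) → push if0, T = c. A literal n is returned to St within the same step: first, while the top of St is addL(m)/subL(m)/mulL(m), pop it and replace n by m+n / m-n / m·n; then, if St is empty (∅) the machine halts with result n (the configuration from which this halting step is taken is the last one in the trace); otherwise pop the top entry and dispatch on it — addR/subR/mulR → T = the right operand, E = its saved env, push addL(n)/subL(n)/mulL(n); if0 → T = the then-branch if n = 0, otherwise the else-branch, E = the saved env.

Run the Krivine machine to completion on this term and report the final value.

Answer: -4

Machine steps:
0. ⟨T=(((λy. 4) 6) * (if0 5 then 1 else -1)); E=∅; St=∅⟩
1. ⟨T=((λy. 4) 6); E=∅; St=[mulR]⟩
2. ⟨T=(λy. 4); E=∅; St=[thunk :: mulR]⟩
3. ⟨T=4; E={y↦thunk(6, ∅)}; St=[mulR]⟩
4. ⟨T=(if0 5 then 1 else -1); E=∅; St=[mulL(4)]⟩
5. ⟨T=5; E=∅; St=[if0 :: mulL(4)]⟩
6. ⟨T=-1; E=∅; St=[mulL(4)]⟩
→ final value -4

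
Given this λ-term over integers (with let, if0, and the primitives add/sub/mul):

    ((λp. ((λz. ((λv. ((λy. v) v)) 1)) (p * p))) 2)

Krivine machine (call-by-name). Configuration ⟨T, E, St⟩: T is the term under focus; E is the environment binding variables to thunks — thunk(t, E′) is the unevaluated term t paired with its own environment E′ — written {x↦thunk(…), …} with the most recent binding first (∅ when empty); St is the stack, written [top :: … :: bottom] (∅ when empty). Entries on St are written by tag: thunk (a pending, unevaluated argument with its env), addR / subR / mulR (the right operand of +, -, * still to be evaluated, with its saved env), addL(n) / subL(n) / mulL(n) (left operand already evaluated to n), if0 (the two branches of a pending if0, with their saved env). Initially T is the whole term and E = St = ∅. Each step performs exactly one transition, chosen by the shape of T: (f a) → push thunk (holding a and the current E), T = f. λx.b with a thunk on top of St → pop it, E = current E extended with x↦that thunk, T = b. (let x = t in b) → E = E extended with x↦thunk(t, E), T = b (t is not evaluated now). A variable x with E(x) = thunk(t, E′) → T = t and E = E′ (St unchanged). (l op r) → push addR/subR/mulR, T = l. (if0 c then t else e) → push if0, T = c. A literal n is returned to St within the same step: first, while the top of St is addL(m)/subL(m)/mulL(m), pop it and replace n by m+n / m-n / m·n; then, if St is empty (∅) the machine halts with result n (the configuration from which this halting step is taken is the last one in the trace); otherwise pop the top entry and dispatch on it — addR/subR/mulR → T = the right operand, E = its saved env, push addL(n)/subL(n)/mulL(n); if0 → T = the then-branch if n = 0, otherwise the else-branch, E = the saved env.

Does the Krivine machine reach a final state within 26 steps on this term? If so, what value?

step 0: <T=((λp. ((λz. ((λv. ((λy. v) v)) 1)) (p * p))) 2), E=∅, St=∅>
step 1: <T=(λp. ((λz. ((λv. ((λy. v) v)) 1)) (p * p))), E=∅, St=[thunk]>
step 2: <T=((λz. ((λv. ((λy. v) v)) 1)) (p * p)), E={p↦thunk(2, ∅)}, St=∅>
step 3: <T=(λz. ((λv. ((λy. v) v)) 1)), E={p↦thunk(2, ∅)}, St=[thunk]>
step 4: <T=((λv. ((λy. v) v)) 1), E={z↦thunk((p * p), {p↦thunk(2, ∅)}), p↦thunk(2, ∅)}, St=∅>
step 5: <T=(λv. ((λy. v) v)), E={z↦thunk((p * p), {p↦thunk(2, ∅)}), p↦thunk(2, ∅)}, St=[thunk]>
step 6: <T=((λy. v) v), E={v↦thunk(1, {z↦thunk((p * p), {p↦thunk(2, ∅)}), p↦thunk(2, ∅)}), z↦thunk((p * p), {p↦thunk(2, ∅)}), p↦thunk(2, ∅)}, St=∅>
step 7: <T=(λy. v), E={v↦thunk(1, {z↦thunk((p * p), {p↦thunk(2, ∅)}), p↦thunk(2, ∅)}), z↦thunk((p * p), {p↦thunk(2, ∅)}), p↦thunk(2, ∅)}, St=[thunk]>
step 8: <T=v, E={y↦thunk(v, {v↦thunk(1, {z↦thunk((p * p), {p↦thunk(2, ∅)}), p↦thunk(2, ∅)}), z↦thunk((p * p), {p↦thunk(2, ∅)}), p↦thunk(2, ∅)}), v↦thunk(1, {z↦thunk((p * p), {p↦thunk(2, ∅)}), p↦thunk(2, ∅)}), z↦thunk((p * p), {p↦thunk(2, ∅)}), p↦thunk(2, ∅)}, St=∅>
step 9: <T=1, E={z↦thunk((p * p), {p↦thunk(2, ∅)}), p↦thunk(2, ∅)}, St=∅>
→ final value 1

Answer: 1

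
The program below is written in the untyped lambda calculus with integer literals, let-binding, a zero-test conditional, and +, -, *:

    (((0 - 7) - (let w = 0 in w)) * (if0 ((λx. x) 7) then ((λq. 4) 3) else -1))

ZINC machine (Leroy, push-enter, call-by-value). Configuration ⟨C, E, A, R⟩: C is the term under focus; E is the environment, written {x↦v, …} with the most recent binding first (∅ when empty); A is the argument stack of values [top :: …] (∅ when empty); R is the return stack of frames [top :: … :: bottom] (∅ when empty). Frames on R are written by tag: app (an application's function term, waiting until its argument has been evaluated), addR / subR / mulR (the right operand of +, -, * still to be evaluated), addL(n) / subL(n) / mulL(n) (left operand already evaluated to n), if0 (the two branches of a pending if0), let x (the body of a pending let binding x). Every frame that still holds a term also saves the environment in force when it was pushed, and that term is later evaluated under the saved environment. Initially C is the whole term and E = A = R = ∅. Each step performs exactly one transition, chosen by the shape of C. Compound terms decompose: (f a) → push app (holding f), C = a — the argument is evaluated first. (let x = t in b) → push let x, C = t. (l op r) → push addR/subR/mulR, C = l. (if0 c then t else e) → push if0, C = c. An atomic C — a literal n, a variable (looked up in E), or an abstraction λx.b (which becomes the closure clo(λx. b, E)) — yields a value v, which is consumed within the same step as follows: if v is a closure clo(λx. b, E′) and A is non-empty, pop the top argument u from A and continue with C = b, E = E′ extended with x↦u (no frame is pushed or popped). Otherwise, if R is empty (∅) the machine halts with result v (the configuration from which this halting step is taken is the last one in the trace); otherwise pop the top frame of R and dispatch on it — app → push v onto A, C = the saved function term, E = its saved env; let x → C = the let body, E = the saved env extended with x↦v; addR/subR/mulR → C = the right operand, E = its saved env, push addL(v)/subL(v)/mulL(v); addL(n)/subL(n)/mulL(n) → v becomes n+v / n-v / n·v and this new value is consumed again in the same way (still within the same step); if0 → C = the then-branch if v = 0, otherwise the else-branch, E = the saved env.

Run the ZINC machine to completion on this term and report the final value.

0. [C=(((0 - 7) - (let w = 0 in w)) * (if0 ((λx. x) 7) then ((λq. 4) 3) else -1)) | E=∅ | A=∅ | R=∅]
1. [C=((0 - 7) - (let w = 0 in w)) | E=∅ | A=∅ | R=[mulR]]
2. [C=(0 - 7) | E=∅ | A=∅ | R=[subR :: mulR]]
3. [C=0 | E=∅ | A=∅ | R=[subR :: subR :: mulR]]
4. [C=7 | E=∅ | A=∅ | R=[subL(0) :: subR :: mulR]]
5. [C=(let w = 0 in w) | E=∅ | A=∅ | R=[subL(-7) :: mulR]]
6. [C=0 | E=∅ | A=∅ | R=[let w :: subL(-7) :: mulR]]
7. [C=w | E={w↦0} | A=∅ | R=[subL(-7) :: mulR]]
8. [C=(if0 ((λx. x) 7) then ((λq. 4) 3) else -1) | E=∅ | A=∅ | R=[mulL(-7)]]
9. [C=((λx. x) 7) | E=∅ | A=∅ | R=[if0 :: mulL(-7)]]
10. [C=7 | E=∅ | A=∅ | R=[app :: if0 :: mulL(-7)]]
11. [C=(λx. x) | E=∅ | A=[7] | R=[if0 :: mulL(-7)]]
12. [C=x | E={x↦7} | A=∅ | R=[if0 :: mulL(-7)]]
13. [C=-1 | E=∅ | A=∅ | R=[mulL(-7)]]
→ final value 7

Answer: 7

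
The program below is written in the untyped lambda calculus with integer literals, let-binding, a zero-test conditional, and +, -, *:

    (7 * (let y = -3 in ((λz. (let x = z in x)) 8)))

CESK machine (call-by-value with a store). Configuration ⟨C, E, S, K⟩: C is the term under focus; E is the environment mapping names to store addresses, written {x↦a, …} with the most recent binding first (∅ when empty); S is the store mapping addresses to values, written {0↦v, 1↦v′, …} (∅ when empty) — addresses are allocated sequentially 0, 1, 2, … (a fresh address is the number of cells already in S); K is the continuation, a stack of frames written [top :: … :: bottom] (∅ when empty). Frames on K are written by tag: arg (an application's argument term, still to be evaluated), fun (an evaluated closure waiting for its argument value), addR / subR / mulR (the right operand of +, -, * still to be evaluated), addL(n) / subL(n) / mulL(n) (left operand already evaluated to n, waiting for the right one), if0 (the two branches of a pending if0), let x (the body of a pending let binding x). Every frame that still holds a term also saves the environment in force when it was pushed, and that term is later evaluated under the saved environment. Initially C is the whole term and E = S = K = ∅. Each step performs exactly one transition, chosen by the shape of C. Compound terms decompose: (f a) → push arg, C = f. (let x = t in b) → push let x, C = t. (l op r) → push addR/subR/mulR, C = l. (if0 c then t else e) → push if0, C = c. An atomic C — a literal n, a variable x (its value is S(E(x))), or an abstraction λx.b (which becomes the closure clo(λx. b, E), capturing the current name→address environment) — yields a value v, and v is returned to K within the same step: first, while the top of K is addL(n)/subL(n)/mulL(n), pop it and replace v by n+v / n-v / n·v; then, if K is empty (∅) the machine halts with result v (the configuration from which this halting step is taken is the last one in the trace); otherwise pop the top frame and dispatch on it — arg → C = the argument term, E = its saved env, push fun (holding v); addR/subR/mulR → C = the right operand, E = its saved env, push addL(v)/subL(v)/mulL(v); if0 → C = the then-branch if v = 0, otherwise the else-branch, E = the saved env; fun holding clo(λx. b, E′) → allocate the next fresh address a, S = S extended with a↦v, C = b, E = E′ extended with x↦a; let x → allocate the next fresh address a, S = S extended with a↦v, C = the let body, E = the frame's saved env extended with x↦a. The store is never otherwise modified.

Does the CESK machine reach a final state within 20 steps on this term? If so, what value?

step 0: <C=(7 * (let y = -3 in ((λz. (let x = z in x)) 8))), E=∅, S=∅, K=∅>
step 1: <C=7, E=∅, S=∅, K=[mulR]>
step 2: <C=(let y = -3 in ((λz. (let x = z in x)) 8)), E=∅, S=∅, K=[mulL(7)]>
step 3: <C=-3, E=∅, S=∅, K=[let y :: mulL(7)]>
step 4: <C=((λz. (let x = z in x)) 8), E={y↦0}, S={0↦-3}, K=[mulL(7)]>
step 5: <C=(λz. (let x = z in x)), E={y↦0}, S={0↦-3}, K=[arg :: mulL(7)]>
step 6: <C=8, E={y↦0}, S={0↦-3}, K=[fun :: mulL(7)]>
step 7: <C=(let x = z in x), E={z↦1, y↦0}, S={0↦-3, 1↦8}, K=[mulL(7)]>
step 8: <C=z, E={z↦1, y↦0}, S={0↦-3, 1↦8}, K=[let x :: mulL(7)]>
step 9: <C=x, E={x↦2, z↦1, y↦0}, S={0↦-3, 1↦8, 2↦8}, K=[mulL(7)]>
→ final value 56

Answer: 56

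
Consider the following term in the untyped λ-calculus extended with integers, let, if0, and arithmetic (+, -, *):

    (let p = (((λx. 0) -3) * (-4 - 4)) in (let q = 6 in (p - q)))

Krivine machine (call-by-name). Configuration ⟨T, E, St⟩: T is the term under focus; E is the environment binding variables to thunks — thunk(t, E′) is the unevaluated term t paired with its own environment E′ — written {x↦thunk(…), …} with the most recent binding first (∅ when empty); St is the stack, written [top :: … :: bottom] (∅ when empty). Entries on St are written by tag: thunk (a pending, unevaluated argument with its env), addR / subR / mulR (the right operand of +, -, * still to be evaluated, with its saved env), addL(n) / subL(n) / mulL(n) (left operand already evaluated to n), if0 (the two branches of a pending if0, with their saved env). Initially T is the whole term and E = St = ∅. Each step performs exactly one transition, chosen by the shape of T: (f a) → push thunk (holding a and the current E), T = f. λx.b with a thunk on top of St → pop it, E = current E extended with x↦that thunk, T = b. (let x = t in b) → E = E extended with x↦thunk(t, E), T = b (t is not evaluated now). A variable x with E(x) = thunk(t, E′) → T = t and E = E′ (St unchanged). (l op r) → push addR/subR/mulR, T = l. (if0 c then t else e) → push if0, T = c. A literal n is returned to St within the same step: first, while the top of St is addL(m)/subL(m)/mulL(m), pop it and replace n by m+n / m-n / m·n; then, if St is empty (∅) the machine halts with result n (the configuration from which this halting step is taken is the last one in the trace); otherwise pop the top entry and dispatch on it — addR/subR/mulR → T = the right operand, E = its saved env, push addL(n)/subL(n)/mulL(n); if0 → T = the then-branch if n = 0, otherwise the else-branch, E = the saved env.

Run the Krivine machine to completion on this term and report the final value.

Answer: -6

Machine steps:
t=0: ⟨T=(let p = (((λx. 0) -3) * (-4 - 4)) in (let q = 6 in (p - q))); E=∅; St=∅⟩
t=1: ⟨T=(let q = 6 in (p - q)); E={p↦thunk((((λx. 0) -3) * (-4 - 4)), ∅)}; St=∅⟩
t=2: ⟨T=(p - q); E={q↦thunk(6, {p↦thunk((((λx. 0) -3) * (-4 - 4)), ∅)}), p↦thunk((((λx. 0) -3) * (-4 - 4)), ∅)}; St=∅⟩
t=3: ⟨T=p; E={q↦thunk(6, {p↦thunk((((λx. 0) -3) * (-4 - 4)), ∅)}), p↦thunk((((λx. 0) -3) * (-4 - 4)), ∅)}; St=[subR]⟩
t=4: ⟨T=(((λx. 0) -3) * (-4 - 4)); E=∅; St=[subR]⟩
t=5: ⟨T=((λx. 0) -3); E=∅; St=[mulR :: subR]⟩
t=6: ⟨T=(λx. 0); E=∅; St=[thunk :: mulR :: subR]⟩
t=7: ⟨T=0; E={x↦thunk(-3, ∅)}; St=[mulR :: subR]⟩
t=8: ⟨T=(-4 - 4); E=∅; St=[mulL(0) :: subR]⟩
t=9: ⟨T=-4; E=∅; St=[subR :: mulL(0) :: subR]⟩
t=10: ⟨T=4; E=∅; St=[subL(-4) :: mulL(0) :: subR]⟩
t=11: ⟨T=q; E={q↦thunk(6, {p↦thunk((((λx. 0) -3) * (-4 - 4)), ∅)}), p↦thunk((((λx. 0) -3) * (-4 - 4)), ∅)}; St=[subL(0)]⟩
t=12: ⟨T=6; E={p↦thunk((((λx. 0) -3) * (-4 - 4)), ∅)}; St=[subL(0)]⟩
→ final value -6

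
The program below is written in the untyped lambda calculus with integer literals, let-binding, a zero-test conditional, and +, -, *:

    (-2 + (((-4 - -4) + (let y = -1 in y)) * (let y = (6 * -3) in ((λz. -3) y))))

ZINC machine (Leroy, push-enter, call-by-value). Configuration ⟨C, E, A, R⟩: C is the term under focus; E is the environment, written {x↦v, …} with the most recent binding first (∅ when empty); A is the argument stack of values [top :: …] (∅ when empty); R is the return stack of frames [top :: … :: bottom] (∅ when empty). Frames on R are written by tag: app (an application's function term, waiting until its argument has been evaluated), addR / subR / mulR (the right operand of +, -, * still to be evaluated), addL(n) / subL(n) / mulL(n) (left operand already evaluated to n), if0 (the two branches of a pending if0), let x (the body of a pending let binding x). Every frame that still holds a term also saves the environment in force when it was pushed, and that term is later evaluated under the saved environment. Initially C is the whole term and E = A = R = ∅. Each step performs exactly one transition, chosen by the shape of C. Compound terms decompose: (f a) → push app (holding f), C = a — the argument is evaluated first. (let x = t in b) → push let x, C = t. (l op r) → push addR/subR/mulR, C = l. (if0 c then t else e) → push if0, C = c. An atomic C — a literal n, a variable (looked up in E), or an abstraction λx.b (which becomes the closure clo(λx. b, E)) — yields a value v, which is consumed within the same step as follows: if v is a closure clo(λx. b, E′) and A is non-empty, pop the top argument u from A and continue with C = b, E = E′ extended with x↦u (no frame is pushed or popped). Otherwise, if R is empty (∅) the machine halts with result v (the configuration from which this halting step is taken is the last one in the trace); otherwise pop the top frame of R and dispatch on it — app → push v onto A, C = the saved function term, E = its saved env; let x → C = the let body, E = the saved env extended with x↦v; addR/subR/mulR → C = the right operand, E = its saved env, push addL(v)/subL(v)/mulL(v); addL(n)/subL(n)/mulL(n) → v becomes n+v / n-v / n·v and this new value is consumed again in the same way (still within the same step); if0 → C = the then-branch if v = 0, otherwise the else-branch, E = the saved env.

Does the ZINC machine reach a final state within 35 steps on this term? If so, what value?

[0] [C=(-2 + (((-4 - -4) + (let y = -1 in y)) * (let y = (6 * -3) in ((λz. -3) y)))) | E=∅ | A=∅ | R=∅]
[1] [C=-2 | E=∅ | A=∅ | R=[addR]]
[2] [C=(((-4 - -4) + (let y = -1 in y)) * (let y = (6 * -3) in ((λz. -3) y))) | E=∅ | A=∅ | R=[addL(-2)]]
[3] [C=((-4 - -4) + (let y = -1 in y)) | E=∅ | A=∅ | R=[mulR :: addL(-2)]]
[4] [C=(-4 - -4) | E=∅ | A=∅ | R=[addR :: mulR :: addL(-2)]]
[5] [C=-4 | E=∅ | A=∅ | R=[subR :: addR :: mulR :: addL(-2)]]
[6] [C=-4 | E=∅ | A=∅ | R=[subL(-4) :: addR :: mulR :: addL(-2)]]
[7] [C=(let y = -1 in y) | E=∅ | A=∅ | R=[addL(0) :: mulR :: addL(-2)]]
[8] [C=-1 | E=∅ | A=∅ | R=[let y :: addL(0) :: mulR :: addL(-2)]]
[9] [C=y | E={y↦-1} | A=∅ | R=[addL(0) :: mulR :: addL(-2)]]
[10] [C=(let y = (6 * -3) in ((λz. -3) y)) | E=∅ | A=∅ | R=[mulL(-1) :: addL(-2)]]
[11] [C=(6 * -3) | E=∅ | A=∅ | R=[let y :: mulL(-1) :: addL(-2)]]
[12] [C=6 | E=∅ | A=∅ | R=[mulR :: let y :: mulL(-1) :: addL(-2)]]
[13] [C=-3 | E=∅ | A=∅ | R=[mulL(6) :: let y :: mulL(-1) :: addL(-2)]]
[14] [C=((λz. -3) y) | E={y↦-18} | A=∅ | R=[mulL(-1) :: addL(-2)]]
[15] [C=y | E={y↦-18} | A=∅ | R=[app :: mulL(-1) :: addL(-2)]]
[16] [C=(λz. -3) | E={y↦-18} | A=[-18] | R=[mulL(-1) :: addL(-2)]]
[17] [C=-3 | E={z↦-18, y↦-18} | A=∅ | R=[mulL(-1) :: addL(-2)]]
→ final value 1

Answer: 1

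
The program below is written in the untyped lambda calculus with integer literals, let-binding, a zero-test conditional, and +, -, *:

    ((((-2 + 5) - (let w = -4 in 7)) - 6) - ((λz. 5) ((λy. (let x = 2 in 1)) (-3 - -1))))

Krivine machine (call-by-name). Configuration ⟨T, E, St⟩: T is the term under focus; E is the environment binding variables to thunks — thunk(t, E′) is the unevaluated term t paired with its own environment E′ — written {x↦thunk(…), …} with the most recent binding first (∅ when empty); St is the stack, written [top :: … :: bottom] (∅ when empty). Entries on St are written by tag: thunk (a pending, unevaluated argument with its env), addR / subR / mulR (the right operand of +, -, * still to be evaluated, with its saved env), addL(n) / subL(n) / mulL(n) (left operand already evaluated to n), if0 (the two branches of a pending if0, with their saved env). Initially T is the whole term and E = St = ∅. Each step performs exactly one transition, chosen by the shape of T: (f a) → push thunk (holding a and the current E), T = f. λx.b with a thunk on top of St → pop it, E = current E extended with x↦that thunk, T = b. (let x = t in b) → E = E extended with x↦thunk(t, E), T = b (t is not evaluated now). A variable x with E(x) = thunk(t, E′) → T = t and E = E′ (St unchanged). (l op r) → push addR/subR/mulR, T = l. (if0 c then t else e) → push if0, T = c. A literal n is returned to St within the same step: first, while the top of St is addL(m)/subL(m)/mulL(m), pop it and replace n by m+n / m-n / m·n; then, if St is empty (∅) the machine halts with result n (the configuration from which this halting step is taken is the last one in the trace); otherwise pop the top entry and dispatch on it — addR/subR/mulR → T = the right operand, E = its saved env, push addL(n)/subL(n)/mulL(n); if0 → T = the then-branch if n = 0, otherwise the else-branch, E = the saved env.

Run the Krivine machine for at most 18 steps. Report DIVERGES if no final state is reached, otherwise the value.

[0] <T=((((-2 + 5) - (let w = -4 in 7)) - 6) - ((λz. 5) ((λy. (let x = 2 in 1)) (-3 - -1)))), E=∅, St=∅>
[1] <T=(((-2 + 5) - (let w = -4 in 7)) - 6), E=∅, St=[subR]>
[2] <T=((-2 + 5) - (let w = -4 in 7)), E=∅, St=[subR :: subR]>
[3] <T=(-2 + 5), E=∅, St=[subR :: subR :: subR]>
[4] <T=-2, E=∅, St=[addR :: subR :: subR :: subR]>
[5] <T=5, E=∅, St=[addL(-2) :: subR :: subR :: subR]>
[6] <T=(let w = -4 in 7), E=∅, St=[subL(3) :: subR :: subR]>
[7] <T=7, E={w↦thunk(-4, ∅)}, St=[subL(3) :: subR :: subR]>
[8] <T=6, E=∅, St=[subL(-4) :: subR]>
[9] <T=((λz. 5) ((λy. (let x = 2 in 1)) (-3 - -1))), E=∅, St=[subL(-10)]>
[10] <T=(λz. 5), E=∅, St=[thunk :: subL(-10)]>
[11] <T=5, E={z↦thunk(((λy. (let x = 2 in 1)) (-3 - -1)), ∅)}, St=[subL(-10)]>
→ final value -15

Answer: -15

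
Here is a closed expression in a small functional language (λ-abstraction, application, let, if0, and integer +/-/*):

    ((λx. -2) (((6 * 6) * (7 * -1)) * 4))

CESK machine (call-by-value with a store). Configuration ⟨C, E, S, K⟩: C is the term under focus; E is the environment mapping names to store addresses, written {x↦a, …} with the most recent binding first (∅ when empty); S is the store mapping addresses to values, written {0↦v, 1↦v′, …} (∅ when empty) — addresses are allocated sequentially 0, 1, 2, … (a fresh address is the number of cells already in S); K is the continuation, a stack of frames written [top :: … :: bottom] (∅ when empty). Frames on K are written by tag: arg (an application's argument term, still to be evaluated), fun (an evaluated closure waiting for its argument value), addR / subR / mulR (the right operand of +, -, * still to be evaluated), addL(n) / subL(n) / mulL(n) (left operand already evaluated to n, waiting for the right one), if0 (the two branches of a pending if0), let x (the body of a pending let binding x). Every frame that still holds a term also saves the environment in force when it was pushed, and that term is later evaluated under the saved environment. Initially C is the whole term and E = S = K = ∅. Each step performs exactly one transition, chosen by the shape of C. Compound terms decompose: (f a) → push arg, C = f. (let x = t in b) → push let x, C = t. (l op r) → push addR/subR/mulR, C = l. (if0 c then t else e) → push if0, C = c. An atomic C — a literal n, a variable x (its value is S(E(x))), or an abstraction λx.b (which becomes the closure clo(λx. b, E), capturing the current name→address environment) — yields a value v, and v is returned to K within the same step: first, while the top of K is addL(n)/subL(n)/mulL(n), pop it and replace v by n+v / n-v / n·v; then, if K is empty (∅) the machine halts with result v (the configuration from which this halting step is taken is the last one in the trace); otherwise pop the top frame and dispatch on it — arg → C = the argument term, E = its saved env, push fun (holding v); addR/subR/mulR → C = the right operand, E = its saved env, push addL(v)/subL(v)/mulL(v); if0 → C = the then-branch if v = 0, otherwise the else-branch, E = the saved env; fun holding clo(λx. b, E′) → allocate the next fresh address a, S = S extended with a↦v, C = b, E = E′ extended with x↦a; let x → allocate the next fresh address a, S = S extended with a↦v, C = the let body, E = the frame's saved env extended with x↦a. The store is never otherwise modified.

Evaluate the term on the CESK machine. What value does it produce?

t=0: ⟨C=((λx. -2) (((6 * 6) * (7 * -1)) * 4)); E=∅; S=∅; K=∅⟩
t=1: ⟨C=(λx. -2); E=∅; S=∅; K=[arg]⟩
t=2: ⟨C=(((6 * 6) * (7 * -1)) * 4); E=∅; S=∅; K=[fun]⟩
t=3: ⟨C=((6 * 6) * (7 * -1)); E=∅; S=∅; K=[mulR :: fun]⟩
t=4: ⟨C=(6 * 6); E=∅; S=∅; K=[mulR :: mulR :: fun]⟩
t=5: ⟨C=6; E=∅; S=∅; K=[mulR :: mulR :: mulR :: fun]⟩
t=6: ⟨C=6; E=∅; S=∅; K=[mulL(6) :: mulR :: mulR :: fun]⟩
t=7: ⟨C=(7 * -1); E=∅; S=∅; K=[mulL(36) :: mulR :: fun]⟩
t=8: ⟨C=7; E=∅; S=∅; K=[mulR :: mulL(36) :: mulR :: fun]⟩
t=9: ⟨C=-1; E=∅; S=∅; K=[mulL(7) :: mulL(36) :: mulR :: fun]⟩
t=10: ⟨C=4; E=∅; S=∅; K=[mulL(-252) :: fun]⟩
t=11: ⟨C=-2; E={x↦0}; S={0↦-1008}; K=∅⟩
→ final value -2

Answer: -2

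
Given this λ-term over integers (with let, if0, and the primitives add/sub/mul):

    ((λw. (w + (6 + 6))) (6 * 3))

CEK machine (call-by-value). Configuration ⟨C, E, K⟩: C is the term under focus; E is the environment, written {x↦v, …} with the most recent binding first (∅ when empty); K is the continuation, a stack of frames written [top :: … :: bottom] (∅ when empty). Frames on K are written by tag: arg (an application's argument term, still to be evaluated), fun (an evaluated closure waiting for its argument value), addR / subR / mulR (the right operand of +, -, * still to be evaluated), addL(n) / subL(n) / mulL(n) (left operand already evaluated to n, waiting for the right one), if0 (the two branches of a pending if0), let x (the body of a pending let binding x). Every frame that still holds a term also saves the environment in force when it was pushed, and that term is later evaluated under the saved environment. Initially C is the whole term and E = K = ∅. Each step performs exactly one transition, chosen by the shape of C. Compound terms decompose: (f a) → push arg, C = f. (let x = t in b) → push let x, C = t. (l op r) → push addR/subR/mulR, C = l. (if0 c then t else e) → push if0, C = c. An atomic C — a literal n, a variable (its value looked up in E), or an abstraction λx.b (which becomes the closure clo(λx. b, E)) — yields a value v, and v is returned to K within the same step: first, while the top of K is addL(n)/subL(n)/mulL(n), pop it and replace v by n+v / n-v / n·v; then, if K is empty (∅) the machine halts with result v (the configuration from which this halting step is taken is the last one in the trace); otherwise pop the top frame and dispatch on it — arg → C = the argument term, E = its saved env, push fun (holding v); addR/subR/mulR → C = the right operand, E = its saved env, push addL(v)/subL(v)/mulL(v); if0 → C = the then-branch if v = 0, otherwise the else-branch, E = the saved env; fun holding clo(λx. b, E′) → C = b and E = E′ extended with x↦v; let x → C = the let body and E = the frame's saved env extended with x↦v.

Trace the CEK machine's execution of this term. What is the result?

[0] ⟨C=((λw. (w + (6 + 6))) (6 * 3)); E=∅; K=∅⟩
[1] ⟨C=(λw. (w + (6 + 6))); E=∅; K=[arg]⟩
[2] ⟨C=(6 * 3); E=∅; K=[fun]⟩
[3] ⟨C=6; E=∅; K=[mulR :: fun]⟩
[4] ⟨C=3; E=∅; K=[mulL(6) :: fun]⟩
[5] ⟨C=(w + (6 + 6)); E={w↦18}; K=∅⟩
[6] ⟨C=w; E={w↦18}; K=[addR]⟩
[7] ⟨C=(6 + 6); E={w↦18}; K=[addL(18)]⟩
[8] ⟨C=6; E={w↦18}; K=[addR :: addL(18)]⟩
[9] ⟨C=6; E={w↦18}; K=[addL(6) :: addL(18)]⟩
→ final value 30

Answer: 30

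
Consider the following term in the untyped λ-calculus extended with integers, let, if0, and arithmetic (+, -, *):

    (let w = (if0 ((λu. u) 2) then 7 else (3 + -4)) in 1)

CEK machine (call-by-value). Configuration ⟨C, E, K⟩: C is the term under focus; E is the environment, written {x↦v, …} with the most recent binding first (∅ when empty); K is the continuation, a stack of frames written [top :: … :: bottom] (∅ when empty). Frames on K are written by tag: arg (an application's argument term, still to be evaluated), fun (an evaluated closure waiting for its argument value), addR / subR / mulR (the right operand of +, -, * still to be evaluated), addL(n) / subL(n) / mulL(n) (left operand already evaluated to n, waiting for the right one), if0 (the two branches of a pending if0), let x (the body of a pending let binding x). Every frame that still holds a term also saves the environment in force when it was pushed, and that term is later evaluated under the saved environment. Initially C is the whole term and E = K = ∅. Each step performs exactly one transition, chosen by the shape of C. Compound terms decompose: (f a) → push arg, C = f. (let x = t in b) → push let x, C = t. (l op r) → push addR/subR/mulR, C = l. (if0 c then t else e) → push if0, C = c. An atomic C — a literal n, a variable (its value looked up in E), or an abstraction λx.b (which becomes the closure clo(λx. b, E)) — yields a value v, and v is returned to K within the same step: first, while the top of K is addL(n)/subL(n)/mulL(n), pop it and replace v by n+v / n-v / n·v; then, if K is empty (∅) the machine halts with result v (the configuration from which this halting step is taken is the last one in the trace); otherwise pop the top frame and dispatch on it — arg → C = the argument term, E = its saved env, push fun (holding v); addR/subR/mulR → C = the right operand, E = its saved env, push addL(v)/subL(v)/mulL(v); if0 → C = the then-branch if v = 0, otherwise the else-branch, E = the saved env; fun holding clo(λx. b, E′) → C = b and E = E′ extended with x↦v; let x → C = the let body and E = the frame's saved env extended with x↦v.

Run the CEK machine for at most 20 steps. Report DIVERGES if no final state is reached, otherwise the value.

[0] [C=(let w = (if0 ((λu. u) 2) then 7 else (3 + -4)) in 1) | E=∅ | K=∅]
[1] [C=(if0 ((λu. u) 2) then 7 else (3 + -4)) | E=∅ | K=[let w]]
[2] [C=((λu. u) 2) | E=∅ | K=[if0 :: let w]]
[3] [C=(λu. u) | E=∅ | K=[arg :: if0 :: let w]]
[4] [C=2 | E=∅ | K=[fun :: if0 :: let w]]
[5] [C=u | E={u↦2} | K=[if0 :: let w]]
[6] [C=(3 + -4) | E=∅ | K=[let w]]
[7] [C=3 | E=∅ | K=[addR :: let w]]
[8] [C=-4 | E=∅ | K=[addL(3) :: let w]]
[9] [C=1 | E={w↦-1} | K=∅]
→ final value 1

Answer: 1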